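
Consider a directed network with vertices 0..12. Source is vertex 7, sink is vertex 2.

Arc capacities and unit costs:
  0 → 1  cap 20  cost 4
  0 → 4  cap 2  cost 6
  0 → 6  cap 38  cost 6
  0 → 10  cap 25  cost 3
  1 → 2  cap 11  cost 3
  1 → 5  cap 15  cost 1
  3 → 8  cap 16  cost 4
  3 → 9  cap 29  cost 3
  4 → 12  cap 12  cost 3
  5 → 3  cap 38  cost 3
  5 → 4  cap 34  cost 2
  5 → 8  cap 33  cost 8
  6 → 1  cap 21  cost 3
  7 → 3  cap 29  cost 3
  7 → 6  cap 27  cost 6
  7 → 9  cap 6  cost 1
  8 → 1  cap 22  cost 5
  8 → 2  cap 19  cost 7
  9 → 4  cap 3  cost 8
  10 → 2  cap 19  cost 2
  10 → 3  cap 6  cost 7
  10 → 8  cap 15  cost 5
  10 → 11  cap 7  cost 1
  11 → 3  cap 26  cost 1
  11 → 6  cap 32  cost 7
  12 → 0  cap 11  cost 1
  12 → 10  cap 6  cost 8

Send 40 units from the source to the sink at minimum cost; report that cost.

shortest-cost path #1: 7→6→1→2 push 11 @ unit cost 12 (adds 132)
shortest-cost path #2: 7→3→8→2 push 16 @ unit cost 14 (adds 224)
shortest-cost path #3: 7→9→4→12→0→10→2 push 3 @ unit cost 18 (adds 54)
shortest-cost path #4: 7→6→1→5→4→12→0→10→2 push 8 @ unit cost 21 (adds 168)
shortest-cost path #5: 7→6→1→5→8→2 push 2 @ unit cost 25 (adds 50)
total cost = 628

Minimum cost for 40 units: 628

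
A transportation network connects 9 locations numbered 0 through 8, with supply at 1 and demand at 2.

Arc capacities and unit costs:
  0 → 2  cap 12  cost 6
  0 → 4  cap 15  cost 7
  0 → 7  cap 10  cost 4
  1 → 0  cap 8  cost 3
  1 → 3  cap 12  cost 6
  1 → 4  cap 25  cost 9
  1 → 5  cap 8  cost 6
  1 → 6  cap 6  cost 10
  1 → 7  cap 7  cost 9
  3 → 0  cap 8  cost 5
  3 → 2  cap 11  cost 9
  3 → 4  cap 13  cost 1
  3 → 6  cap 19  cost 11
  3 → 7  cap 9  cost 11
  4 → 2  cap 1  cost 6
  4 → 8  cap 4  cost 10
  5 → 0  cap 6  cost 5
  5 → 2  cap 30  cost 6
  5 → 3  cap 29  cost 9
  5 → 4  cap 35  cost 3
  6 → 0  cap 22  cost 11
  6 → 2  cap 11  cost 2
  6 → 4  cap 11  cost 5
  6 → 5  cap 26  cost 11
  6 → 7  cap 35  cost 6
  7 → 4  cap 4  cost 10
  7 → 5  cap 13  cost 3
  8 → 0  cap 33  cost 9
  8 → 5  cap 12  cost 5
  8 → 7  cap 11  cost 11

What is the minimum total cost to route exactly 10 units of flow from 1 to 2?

Minimum cost for 10 units: 96

shortest-cost path #1: 1→0→2 push 8 @ unit cost 9 (adds 72)
shortest-cost path #2: 1→5→2 push 2 @ unit cost 12 (adds 24)
total cost = 96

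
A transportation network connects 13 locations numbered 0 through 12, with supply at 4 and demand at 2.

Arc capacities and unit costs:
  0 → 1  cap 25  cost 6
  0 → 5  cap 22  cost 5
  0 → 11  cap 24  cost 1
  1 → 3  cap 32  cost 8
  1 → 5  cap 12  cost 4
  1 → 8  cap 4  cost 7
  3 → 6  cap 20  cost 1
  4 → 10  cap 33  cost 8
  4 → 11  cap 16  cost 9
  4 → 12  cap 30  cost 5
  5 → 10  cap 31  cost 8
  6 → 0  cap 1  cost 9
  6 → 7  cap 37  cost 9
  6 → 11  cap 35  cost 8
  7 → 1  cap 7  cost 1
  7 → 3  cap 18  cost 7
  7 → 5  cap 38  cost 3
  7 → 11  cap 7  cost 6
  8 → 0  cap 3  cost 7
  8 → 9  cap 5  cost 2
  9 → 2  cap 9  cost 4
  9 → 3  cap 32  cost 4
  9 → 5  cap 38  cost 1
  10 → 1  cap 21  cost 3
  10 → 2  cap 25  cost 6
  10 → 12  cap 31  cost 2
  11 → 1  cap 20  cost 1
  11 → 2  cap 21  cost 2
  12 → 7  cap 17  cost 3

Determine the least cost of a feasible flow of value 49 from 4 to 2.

Minimum cost for 49 units: 672

shortest-cost path #1: 4→11→2 push 16 @ unit cost 11 (adds 176)
shortest-cost path #2: 4→10→2 push 25 @ unit cost 14 (adds 350)
shortest-cost path #3: 4→12→7→11→2 push 5 @ unit cost 16 (adds 80)
shortest-cost path #4: 4→12→7→1→8→9→2 push 3 @ unit cost 22 (adds 66)
total cost = 672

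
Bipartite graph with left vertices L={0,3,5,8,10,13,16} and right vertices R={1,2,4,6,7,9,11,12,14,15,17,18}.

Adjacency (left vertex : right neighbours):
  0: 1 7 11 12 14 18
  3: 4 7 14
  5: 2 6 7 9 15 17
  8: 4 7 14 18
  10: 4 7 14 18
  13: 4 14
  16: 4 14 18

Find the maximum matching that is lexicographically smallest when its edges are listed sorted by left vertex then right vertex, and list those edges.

|M| = 6 (so the lex-smallest maximum matching has 6 edges)
process left vertices in ascending order; for each, take the smallest-labelled available neighbour that still permits 6 edges overall, or leave it unmatched if none does
lex-smallest matching: {0-1, 3-4, 5-2, 8-7, 10-14, 16-18}

Lex-smallest maximum matching: {(0,1), (3,4), (5,2), (8,7), (10,14), (16,18)}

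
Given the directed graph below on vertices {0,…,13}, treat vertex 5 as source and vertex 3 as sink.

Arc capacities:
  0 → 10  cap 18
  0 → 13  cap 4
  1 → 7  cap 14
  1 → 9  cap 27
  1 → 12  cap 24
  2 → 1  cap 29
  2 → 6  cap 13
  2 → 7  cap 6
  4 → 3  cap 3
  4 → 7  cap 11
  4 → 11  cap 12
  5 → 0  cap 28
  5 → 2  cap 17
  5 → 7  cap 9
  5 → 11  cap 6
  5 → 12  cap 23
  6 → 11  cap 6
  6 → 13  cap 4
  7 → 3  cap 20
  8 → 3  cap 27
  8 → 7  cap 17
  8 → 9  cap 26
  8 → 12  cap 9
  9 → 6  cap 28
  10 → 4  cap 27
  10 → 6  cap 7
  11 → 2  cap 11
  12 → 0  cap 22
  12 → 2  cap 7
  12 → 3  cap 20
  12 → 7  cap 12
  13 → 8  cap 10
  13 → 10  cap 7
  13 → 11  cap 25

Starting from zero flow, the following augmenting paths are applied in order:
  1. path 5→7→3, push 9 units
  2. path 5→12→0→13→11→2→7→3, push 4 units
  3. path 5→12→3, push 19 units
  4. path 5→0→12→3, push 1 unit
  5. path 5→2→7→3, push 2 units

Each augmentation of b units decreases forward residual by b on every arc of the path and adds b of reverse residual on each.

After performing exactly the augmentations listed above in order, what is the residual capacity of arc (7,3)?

Residual capacity of (7,3): 5

after path 1 (5→7→3, push 9): res(7,3)=11
after path 2 (5→12→0→13→11→2→7→3, push 4): res(7,3)=7
after path 3 (5→12→3, push 19): res(7,3)=7
after path 4 (5→0→12→3, push 1): res(7,3)=7
after path 5 (5→2→7→3, push 2): res(7,3)=5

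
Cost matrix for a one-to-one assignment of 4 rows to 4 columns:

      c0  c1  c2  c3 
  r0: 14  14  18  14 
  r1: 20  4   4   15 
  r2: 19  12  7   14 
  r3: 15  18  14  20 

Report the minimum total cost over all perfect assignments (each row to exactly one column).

optimal assignment: row0→col3 (cost 14), row1→col1 (cost 4), row2→col2 (cost 7), row3→col0 (cost 15)
total = 14 + 4 + 7 + 15 = 40

Minimum assignment cost: 40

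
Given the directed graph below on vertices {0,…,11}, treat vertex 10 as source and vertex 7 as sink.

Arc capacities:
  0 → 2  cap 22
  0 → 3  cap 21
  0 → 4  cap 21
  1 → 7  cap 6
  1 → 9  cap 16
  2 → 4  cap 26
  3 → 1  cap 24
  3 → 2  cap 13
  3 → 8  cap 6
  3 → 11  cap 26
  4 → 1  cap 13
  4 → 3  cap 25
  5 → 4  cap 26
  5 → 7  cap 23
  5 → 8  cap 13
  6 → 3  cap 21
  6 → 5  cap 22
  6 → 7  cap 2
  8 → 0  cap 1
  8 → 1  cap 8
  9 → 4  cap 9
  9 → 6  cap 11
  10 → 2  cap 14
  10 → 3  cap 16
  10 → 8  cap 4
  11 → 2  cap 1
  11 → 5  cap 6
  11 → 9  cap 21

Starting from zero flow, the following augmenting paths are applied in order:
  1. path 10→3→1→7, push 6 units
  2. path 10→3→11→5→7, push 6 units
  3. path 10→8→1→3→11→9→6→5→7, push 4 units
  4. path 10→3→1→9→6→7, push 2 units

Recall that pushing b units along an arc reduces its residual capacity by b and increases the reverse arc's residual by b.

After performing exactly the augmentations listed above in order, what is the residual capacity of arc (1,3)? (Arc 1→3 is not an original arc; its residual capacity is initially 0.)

Residual capacity of (1,3): 4

after path 1 (10→3→1→7, push 6): res(1,3)=6
after path 2 (10→3→11→5→7, push 6): res(1,3)=6
after path 3 (10→8→1→3→11→9→6→5→7, push 4): res(1,3)=2
after path 4 (10→3→1→9→6→7, push 2): res(1,3)=4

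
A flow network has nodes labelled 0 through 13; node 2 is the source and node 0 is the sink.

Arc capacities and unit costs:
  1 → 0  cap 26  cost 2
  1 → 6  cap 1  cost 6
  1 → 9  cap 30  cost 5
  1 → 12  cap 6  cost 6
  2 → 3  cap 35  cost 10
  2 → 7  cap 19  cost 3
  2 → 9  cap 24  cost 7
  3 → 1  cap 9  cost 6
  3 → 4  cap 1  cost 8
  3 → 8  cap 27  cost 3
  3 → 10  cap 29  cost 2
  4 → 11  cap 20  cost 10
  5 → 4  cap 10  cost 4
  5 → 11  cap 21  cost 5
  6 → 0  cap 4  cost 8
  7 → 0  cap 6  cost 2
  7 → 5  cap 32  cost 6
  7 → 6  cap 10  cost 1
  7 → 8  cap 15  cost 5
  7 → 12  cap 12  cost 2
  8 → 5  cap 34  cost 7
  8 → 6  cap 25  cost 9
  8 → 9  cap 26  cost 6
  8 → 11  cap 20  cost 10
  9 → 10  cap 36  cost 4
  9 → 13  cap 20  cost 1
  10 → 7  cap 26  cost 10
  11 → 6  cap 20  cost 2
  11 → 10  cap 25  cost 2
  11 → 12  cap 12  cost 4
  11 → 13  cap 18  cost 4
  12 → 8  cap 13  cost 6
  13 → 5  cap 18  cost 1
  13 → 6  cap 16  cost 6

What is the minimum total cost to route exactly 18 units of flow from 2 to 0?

shortest-cost path #1: 2→7→0 push 6 @ unit cost 5 (adds 30)
shortest-cost path #2: 2→7→6→0 push 4 @ unit cost 12 (adds 48)
shortest-cost path #3: 2→3→1→0 push 8 @ unit cost 18 (adds 144)
total cost = 222

Minimum cost for 18 units: 222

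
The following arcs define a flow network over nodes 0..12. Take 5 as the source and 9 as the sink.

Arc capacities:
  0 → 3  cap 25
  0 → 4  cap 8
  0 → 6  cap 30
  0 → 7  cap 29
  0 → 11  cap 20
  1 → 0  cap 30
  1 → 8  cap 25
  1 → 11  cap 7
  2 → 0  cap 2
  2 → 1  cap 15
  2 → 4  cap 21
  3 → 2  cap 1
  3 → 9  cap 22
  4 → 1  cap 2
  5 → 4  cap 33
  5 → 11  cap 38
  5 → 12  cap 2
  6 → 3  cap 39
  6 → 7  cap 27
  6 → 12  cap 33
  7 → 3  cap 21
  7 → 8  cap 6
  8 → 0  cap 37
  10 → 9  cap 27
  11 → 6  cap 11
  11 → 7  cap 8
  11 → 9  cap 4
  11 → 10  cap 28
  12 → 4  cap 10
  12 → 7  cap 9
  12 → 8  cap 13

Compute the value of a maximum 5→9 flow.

Maximum flow value: 42

augment #1: 5→11→9 bottleneck 4, total now 4
augment #2: 5→11→10→9 bottleneck 27, total now 31
augment #3: 5→11→6→3→9 bottleneck 7, total now 38
augment #4: 5→12→7→3→9 bottleneck 2, total now 40
augment #5: 5→4→1→0→3→9 bottleneck 2, total now 42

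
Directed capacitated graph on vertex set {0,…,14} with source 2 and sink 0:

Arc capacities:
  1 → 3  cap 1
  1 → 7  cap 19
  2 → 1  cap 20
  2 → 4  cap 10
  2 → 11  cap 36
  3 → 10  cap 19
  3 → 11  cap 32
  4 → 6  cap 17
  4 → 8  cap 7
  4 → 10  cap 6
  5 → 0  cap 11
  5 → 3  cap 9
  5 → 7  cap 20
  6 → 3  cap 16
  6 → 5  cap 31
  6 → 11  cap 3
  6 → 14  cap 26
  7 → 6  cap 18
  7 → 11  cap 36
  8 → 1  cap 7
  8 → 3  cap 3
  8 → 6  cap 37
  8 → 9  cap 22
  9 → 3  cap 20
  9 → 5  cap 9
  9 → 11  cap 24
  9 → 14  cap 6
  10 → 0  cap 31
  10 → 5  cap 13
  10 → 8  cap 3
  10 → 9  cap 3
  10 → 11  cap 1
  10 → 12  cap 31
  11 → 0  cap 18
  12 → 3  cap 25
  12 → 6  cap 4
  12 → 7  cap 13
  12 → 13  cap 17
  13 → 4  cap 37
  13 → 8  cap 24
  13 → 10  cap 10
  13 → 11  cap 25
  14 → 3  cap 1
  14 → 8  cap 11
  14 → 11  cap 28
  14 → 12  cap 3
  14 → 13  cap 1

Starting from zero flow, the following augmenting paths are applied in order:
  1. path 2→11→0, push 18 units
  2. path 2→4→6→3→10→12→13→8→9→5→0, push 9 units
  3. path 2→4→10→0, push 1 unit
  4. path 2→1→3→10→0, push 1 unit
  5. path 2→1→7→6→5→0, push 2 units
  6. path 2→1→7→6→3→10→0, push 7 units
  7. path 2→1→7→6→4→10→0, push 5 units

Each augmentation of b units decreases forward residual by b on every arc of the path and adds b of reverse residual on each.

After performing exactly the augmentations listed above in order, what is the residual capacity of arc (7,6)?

after path 1 (2→11→0, push 18): res(7,6)=18
after path 2 (2→4→6→3→10→12→13→8→9→5→0, push 9): res(7,6)=18
after path 3 (2→4→10→0, push 1): res(7,6)=18
after path 4 (2→1→3→10→0, push 1): res(7,6)=18
after path 5 (2→1→7→6→5→0, push 2): res(7,6)=16
after path 6 (2→1→7→6→3→10→0, push 7): res(7,6)=9
after path 7 (2→1→7→6→4→10→0, push 5): res(7,6)=4

Residual capacity of (7,6): 4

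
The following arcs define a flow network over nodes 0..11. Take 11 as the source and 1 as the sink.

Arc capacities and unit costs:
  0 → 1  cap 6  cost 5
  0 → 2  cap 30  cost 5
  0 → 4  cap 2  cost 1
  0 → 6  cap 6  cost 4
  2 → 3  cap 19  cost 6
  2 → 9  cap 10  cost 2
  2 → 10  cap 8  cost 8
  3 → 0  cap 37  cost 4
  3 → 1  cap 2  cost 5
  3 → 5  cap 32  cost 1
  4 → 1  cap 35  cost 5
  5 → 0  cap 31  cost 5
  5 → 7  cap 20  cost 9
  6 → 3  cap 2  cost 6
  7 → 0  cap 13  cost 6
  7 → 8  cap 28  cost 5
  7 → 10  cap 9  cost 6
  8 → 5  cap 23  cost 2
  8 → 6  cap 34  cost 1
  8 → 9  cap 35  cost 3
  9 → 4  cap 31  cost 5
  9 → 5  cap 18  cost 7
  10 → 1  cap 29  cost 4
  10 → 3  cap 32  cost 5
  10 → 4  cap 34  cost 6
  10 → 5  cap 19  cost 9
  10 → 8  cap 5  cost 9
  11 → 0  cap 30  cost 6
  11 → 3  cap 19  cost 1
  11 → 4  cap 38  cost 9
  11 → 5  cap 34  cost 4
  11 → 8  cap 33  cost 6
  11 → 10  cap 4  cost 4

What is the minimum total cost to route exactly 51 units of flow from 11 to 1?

Minimum cost for 51 units: 672

shortest-cost path #1: 11→3→1 push 2 @ unit cost 6 (adds 12)
shortest-cost path #2: 11→10→1 push 4 @ unit cost 8 (adds 32)
shortest-cost path #3: 11→3→0→1 push 6 @ unit cost 10 (adds 60)
shortest-cost path #4: 11→3→0→4→1 push 2 @ unit cost 11 (adds 22)
shortest-cost path #5: 11→4→1 push 33 @ unit cost 14 (adds 462)
shortest-cost path #6: 11→3→5→7→10→1 push 4 @ unit cost 21 (adds 84)
total cost = 672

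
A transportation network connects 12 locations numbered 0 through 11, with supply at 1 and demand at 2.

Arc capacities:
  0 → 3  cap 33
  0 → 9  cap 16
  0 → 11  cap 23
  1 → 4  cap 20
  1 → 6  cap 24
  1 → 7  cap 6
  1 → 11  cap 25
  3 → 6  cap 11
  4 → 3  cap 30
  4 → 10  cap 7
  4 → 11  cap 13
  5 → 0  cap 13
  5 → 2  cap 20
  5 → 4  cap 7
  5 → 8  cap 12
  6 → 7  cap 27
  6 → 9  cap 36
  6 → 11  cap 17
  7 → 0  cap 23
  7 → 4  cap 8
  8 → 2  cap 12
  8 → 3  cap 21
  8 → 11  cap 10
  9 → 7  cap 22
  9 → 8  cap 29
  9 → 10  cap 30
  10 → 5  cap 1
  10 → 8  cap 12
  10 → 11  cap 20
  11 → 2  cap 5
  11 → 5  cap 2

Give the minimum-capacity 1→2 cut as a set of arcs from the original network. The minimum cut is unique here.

Min-cut arcs: {(8,2), (10,5), (11,2), (11,5)} (total capacity 20)

augment #1: 1→11→2 push 5
augment #2: 1→11→5→2 push 2
augment #3: 1→4→10→5→2 push 1
augment #4: 1→4→10→8→2 push 6
augment #5: 1→6→9→8→2 push 6
max flow = 20; residual-reachable set from 1 gives S-side
cut edges (S→T): {(8,2), (10,5), (11,2), (11,5)} total cap 20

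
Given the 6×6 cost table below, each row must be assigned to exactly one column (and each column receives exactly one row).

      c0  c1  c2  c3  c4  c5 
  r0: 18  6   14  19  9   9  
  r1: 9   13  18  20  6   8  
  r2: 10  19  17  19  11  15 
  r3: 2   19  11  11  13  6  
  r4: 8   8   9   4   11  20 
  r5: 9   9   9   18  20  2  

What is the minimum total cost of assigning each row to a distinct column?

Minimum assignment cost: 37

optimal assignment: row0→col1 (cost 6), row1→col4 (cost 6), row2→col2 (cost 17), row3→col0 (cost 2), row4→col3 (cost 4), row5→col5 (cost 2)
total = 6 + 6 + 17 + 2 + 4 + 2 = 37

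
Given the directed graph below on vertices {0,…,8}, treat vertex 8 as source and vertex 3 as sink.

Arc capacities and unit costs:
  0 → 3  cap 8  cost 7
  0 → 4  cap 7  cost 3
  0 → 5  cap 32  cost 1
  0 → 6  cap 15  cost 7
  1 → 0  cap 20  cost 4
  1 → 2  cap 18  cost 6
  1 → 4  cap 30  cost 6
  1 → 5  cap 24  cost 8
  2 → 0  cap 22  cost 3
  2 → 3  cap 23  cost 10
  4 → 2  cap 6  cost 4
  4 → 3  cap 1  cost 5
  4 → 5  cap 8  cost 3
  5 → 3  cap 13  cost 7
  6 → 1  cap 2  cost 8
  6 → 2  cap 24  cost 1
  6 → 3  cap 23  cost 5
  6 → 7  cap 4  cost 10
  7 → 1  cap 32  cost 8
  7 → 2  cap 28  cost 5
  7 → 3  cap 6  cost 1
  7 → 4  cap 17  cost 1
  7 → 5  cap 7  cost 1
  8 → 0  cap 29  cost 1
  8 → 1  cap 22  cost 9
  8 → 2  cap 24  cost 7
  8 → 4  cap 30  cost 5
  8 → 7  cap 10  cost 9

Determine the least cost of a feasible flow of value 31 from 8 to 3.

Minimum cost for 31 units: 289

shortest-cost path #1: 8→0→3 push 8 @ unit cost 8 (adds 64)
shortest-cost path #2: 8→0→4→3 push 1 @ unit cost 9 (adds 9)
shortest-cost path #3: 8→0→5→3 push 13 @ unit cost 9 (adds 117)
shortest-cost path #4: 8→7→3 push 6 @ unit cost 10 (adds 60)
shortest-cost path #5: 8→0→6→3 push 3 @ unit cost 13 (adds 39)
total cost = 289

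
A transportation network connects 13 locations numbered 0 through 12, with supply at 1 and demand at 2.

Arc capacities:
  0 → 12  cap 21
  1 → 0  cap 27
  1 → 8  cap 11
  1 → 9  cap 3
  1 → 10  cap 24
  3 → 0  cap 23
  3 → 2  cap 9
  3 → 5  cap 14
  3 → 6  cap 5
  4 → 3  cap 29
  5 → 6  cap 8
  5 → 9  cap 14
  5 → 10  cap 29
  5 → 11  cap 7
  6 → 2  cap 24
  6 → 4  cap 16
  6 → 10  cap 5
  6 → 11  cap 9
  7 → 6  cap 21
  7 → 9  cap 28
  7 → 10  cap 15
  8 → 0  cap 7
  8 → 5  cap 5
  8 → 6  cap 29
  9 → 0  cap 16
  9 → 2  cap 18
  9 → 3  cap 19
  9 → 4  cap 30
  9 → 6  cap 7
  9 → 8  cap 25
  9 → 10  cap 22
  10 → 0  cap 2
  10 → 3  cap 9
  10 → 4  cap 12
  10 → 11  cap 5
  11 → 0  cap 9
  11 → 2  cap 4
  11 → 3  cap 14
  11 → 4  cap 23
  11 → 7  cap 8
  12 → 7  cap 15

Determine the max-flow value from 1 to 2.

augment #1: 1→9→2 bottleneck 3, total now 3
augment #2: 1→8→6→2 bottleneck 11, total now 14
augment #3: 1→10→3→2 bottleneck 9, total now 23
augment #4: 1→10→11→2 bottleneck 4, total now 27
augment #5: 1→0→12→7→6→2 bottleneck 13, total now 40
augment #6: 1→0→12→7→9→2 bottleneck 2, total now 42
augment #7: 1→10→11→7→9→2 bottleneck 1, total now 43
augment #8: 1→10→4→3→5→9→2 bottleneck 10, total now 53

Maximum flow value: 53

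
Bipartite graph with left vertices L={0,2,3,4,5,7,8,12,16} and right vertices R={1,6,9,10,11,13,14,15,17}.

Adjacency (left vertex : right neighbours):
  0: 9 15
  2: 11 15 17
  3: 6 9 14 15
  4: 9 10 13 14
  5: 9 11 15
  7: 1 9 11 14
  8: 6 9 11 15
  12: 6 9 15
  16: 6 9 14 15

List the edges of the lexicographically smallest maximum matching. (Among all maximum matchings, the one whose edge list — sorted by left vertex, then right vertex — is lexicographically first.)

|M| = 8 (so the lex-smallest maximum matching has 8 edges)
process left vertices in ascending order; for each, take the smallest-labelled available neighbour that still permits 8 edges overall, or leave it unmatched if none does
lex-smallest matching: {0-9, 2-17, 3-6, 4-10, 5-11, 7-1, 8-15, 16-14}

Lex-smallest maximum matching: {(0,9), (2,17), (3,6), (4,10), (5,11), (7,1), (8,15), (16,14)}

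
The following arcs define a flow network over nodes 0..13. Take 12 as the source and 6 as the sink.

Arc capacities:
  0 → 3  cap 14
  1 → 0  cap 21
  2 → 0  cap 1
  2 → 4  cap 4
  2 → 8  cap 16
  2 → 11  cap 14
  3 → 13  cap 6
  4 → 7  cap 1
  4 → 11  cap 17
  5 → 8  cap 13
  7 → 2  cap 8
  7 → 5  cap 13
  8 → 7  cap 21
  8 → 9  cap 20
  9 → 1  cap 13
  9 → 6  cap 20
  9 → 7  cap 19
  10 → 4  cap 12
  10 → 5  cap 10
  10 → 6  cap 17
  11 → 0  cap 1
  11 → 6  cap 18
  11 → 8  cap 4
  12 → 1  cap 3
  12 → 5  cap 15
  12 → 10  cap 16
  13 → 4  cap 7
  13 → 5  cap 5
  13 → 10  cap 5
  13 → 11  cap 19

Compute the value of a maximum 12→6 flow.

Maximum flow value: 32

augment #1: 12→10→6 bottleneck 16, total now 16
augment #2: 12→5→8→9→6 bottleneck 13, total now 29
augment #3: 12→1→0→3→13→10→6 bottleneck 1, total now 30
augment #4: 12→1→0→3→13→11→6 bottleneck 2, total now 32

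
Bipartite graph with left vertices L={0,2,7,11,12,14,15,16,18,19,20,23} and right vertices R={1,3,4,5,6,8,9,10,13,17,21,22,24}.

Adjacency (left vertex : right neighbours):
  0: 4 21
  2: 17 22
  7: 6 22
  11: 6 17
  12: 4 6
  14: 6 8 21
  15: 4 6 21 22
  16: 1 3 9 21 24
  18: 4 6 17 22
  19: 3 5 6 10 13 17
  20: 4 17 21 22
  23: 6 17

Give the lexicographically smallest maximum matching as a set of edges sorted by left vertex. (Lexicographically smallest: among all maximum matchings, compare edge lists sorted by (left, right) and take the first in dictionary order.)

|M| = 8 (so the lex-smallest maximum matching has 8 edges)
process left vertices in ascending order; for each, take the smallest-labelled available neighbour that still permits 8 edges overall, or leave it unmatched if none does
lex-smallest matching: {0-4, 2-17, 7-6, 14-8, 15-21, 16-1, 18-22, 19-3}

Lex-smallest maximum matching: {(0,4), (2,17), (7,6), (14,8), (15,21), (16,1), (18,22), (19,3)}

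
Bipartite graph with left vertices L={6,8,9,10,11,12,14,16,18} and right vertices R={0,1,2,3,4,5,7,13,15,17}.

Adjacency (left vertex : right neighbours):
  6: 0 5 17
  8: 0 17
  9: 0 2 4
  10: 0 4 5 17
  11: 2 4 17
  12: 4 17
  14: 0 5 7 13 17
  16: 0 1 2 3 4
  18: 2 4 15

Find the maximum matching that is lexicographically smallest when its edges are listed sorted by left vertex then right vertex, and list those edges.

Lex-smallest maximum matching: {(6,0), (8,17), (9,2), (10,5), (11,4), (14,7), (16,1), (18,15)}

|M| = 8 (so the lex-smallest maximum matching has 8 edges)
process left vertices in ascending order; for each, take the smallest-labelled available neighbour that still permits 8 edges overall, or leave it unmatched if none does
lex-smallest matching: {6-0, 8-17, 9-2, 10-5, 11-4, 14-7, 16-1, 18-15}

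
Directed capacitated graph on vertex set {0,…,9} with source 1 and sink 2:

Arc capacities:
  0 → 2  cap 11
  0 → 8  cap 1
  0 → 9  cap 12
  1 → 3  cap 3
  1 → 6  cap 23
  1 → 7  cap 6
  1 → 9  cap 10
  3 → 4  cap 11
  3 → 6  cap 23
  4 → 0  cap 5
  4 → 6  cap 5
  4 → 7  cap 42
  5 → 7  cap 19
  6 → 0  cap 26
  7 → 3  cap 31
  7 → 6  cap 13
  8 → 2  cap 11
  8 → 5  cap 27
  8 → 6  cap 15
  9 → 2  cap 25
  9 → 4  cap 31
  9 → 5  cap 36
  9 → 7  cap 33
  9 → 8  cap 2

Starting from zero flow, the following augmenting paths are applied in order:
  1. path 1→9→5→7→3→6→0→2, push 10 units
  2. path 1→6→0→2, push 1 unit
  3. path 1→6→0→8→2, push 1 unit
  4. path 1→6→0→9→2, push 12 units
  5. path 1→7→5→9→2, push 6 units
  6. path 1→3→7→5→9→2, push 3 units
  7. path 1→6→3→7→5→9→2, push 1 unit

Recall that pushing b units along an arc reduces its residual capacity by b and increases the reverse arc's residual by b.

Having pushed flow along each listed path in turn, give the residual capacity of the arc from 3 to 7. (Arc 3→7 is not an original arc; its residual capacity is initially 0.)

after path 1 (1→9→5→7→3→6→0→2, push 10): res(3,7)=10
after path 2 (1→6→0→2, push 1): res(3,7)=10
after path 3 (1→6→0→8→2, push 1): res(3,7)=10
after path 4 (1→6→0→9→2, push 12): res(3,7)=10
after path 5 (1→7→5→9→2, push 6): res(3,7)=10
after path 6 (1→3→7→5→9→2, push 3): res(3,7)=7
after path 7 (1→6→3→7→5→9→2, push 1): res(3,7)=6

Residual capacity of (3,7): 6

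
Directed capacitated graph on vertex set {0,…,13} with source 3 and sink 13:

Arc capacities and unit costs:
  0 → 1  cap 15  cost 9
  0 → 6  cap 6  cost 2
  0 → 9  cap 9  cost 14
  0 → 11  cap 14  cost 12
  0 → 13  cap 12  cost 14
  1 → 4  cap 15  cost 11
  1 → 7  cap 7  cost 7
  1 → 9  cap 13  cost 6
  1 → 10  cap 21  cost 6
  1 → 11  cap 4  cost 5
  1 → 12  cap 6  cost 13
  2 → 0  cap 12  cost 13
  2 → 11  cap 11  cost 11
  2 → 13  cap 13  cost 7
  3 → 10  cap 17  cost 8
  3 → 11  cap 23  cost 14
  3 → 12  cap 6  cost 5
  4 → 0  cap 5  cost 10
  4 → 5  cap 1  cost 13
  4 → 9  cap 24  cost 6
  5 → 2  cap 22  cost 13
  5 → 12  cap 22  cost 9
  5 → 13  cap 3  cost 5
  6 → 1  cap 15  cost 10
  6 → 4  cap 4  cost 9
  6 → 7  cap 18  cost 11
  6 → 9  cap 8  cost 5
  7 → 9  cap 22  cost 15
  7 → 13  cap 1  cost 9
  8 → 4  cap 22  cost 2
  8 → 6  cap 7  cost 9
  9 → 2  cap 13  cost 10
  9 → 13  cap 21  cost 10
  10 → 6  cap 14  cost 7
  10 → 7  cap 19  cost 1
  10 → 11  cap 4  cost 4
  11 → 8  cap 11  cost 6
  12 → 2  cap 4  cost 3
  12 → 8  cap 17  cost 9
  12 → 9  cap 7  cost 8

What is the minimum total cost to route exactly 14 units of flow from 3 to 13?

Minimum cost for 14 units: 334

shortest-cost path #1: 3→12→2→13 push 4 @ unit cost 15 (adds 60)
shortest-cost path #2: 3→10→7→13 push 1 @ unit cost 18 (adds 18)
shortest-cost path #3: 3→12→9→13 push 2 @ unit cost 23 (adds 46)
shortest-cost path #4: 3→10→6→9→13 push 7 @ unit cost 30 (adds 210)
total cost = 334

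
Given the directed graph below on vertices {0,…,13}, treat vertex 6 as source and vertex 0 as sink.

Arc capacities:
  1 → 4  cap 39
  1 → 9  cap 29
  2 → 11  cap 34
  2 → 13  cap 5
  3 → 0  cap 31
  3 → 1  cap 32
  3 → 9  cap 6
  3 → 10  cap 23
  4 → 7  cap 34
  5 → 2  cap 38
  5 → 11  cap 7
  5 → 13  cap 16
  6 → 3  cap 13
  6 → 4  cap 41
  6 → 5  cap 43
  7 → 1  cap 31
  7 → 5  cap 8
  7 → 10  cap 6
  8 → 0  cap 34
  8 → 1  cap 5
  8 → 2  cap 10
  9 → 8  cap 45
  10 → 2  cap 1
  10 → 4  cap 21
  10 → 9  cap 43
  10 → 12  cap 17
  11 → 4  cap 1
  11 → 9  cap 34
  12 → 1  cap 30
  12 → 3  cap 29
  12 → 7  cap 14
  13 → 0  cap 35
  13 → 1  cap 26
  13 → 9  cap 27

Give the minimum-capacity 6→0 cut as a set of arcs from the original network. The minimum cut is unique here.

Min-cut arcs: {(2,13), (5,13), (6,3), (7,10), (8,0)} (total capacity 74)

augment #1: 6→3→0 push 13
augment #2: 6→5→13→0 push 16
augment #3: 6→5→2→13→0 push 5
augment #4: 6→5→11→9→8→0 push 7
augment #5: 6→4→7→1→9→8→0 push 27
augment #6: 6→4→7→10→12→3→0 push 6
max flow = 74; residual-reachable set from 6 gives S-side
cut edges (S→T): {(2,13), (5,13), (6,3), (7,10), (8,0)} total cap 74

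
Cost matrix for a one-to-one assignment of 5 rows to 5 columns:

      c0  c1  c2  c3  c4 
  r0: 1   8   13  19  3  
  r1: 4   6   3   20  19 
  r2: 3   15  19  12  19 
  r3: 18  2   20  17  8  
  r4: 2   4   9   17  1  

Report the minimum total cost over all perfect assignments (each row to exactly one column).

Minimum assignment cost: 19

optimal assignment: row0→col0 (cost 1), row1→col2 (cost 3), row2→col3 (cost 12), row3→col1 (cost 2), row4→col4 (cost 1)
total = 1 + 3 + 12 + 2 + 1 = 19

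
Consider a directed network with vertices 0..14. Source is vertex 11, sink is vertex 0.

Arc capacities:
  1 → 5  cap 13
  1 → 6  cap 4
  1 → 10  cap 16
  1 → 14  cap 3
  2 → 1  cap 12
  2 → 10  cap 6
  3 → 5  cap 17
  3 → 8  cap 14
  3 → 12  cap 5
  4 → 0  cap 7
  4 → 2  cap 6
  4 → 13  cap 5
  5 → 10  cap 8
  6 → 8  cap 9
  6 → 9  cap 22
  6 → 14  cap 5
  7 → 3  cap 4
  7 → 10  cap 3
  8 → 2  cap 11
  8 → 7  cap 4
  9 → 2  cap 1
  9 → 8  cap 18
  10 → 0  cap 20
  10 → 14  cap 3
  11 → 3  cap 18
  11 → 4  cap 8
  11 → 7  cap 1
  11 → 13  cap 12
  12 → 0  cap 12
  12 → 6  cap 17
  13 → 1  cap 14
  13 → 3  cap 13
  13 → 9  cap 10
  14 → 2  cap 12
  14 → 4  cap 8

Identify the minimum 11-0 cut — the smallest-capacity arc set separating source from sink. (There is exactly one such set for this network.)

augment #1: 11→4→0 push 7
augment #2: 11→3→12→0 push 5
augment #3: 11→7→10→0 push 1
augment #4: 11→3→5→10→0 push 8
augment #5: 11→4→2→10→0 push 1
augment #6: 11→13→1→10→0 push 10
max flow = 32; residual-reachable set from 11 gives S-side
cut edges (S→T): {(3,12), (4,0), (10,0)} total cap 32

Min-cut arcs: {(3,12), (4,0), (10,0)} (total capacity 32)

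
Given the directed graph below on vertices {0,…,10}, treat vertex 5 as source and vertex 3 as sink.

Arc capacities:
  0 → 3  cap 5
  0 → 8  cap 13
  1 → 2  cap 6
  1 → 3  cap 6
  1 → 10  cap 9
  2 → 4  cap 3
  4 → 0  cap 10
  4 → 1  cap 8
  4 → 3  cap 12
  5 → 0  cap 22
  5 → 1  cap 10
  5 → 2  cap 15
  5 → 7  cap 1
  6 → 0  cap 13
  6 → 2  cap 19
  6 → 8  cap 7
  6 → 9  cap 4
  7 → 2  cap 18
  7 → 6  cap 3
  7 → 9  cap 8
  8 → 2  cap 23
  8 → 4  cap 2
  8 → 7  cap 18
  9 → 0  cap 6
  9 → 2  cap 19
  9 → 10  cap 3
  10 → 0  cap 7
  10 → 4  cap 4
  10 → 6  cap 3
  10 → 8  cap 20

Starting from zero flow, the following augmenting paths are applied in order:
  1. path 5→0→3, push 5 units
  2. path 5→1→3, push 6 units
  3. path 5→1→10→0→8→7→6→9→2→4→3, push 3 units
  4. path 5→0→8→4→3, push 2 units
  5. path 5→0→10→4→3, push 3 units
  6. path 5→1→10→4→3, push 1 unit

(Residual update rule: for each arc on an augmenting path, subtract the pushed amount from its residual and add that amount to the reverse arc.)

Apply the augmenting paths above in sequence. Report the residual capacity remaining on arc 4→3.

Residual capacity of (4,3): 3

after path 1 (5→0→3, push 5): res(4,3)=12
after path 2 (5→1→3, push 6): res(4,3)=12
after path 3 (5→1→10→0→8→7→6→9→2→4→3, push 3): res(4,3)=9
after path 4 (5→0→8→4→3, push 2): res(4,3)=7
after path 5 (5→0→10→4→3, push 3): res(4,3)=4
after path 6 (5→1→10→4→3, push 1): res(4,3)=3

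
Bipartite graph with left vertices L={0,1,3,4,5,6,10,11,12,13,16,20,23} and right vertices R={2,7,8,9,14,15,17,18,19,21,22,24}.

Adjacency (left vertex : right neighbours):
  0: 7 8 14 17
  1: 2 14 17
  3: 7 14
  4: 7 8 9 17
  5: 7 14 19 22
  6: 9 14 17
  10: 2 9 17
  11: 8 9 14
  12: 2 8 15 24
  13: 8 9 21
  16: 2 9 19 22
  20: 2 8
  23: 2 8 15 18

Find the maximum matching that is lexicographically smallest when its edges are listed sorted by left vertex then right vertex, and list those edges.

|M| = 11 (so the lex-smallest maximum matching has 11 edges)
process left vertices in ascending order; for each, take the smallest-labelled available neighbour that still permits 11 edges overall, or leave it unmatched if none does
lex-smallest matching: {0-7, 1-2, 3-14, 4-8, 5-19, 6-9, 10-17, 12-15, 13-21, 16-22, 23-18}

Lex-smallest maximum matching: {(0,7), (1,2), (3,14), (4,8), (5,19), (6,9), (10,17), (12,15), (13,21), (16,22), (23,18)}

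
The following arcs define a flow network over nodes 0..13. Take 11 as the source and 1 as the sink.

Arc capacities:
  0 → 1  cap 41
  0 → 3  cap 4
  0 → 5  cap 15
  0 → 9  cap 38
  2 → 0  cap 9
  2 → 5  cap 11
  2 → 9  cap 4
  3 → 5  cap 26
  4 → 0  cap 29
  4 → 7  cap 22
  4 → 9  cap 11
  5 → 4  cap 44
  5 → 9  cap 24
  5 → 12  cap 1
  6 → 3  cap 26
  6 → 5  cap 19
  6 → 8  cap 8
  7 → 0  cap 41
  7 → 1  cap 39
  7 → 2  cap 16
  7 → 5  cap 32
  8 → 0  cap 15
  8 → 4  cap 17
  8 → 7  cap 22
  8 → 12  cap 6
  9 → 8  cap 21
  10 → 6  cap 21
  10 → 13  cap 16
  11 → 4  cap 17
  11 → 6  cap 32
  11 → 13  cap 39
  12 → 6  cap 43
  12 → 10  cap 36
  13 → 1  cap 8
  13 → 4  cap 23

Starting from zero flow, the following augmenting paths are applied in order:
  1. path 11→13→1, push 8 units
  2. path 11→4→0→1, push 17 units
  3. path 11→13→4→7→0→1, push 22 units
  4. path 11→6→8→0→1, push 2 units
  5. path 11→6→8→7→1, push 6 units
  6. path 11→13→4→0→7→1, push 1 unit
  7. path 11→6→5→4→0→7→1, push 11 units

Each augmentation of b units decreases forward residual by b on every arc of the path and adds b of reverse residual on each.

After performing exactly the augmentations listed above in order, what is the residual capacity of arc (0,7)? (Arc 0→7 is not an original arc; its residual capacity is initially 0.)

Residual capacity of (0,7): 10

after path 1 (11→13→1, push 8): res(0,7)=0
after path 2 (11→4→0→1, push 17): res(0,7)=0
after path 3 (11→13→4→7→0→1, push 22): res(0,7)=22
after path 4 (11→6→8→0→1, push 2): res(0,7)=22
after path 5 (11→6→8→7→1, push 6): res(0,7)=22
after path 6 (11→13→4→0→7→1, push 1): res(0,7)=21
after path 7 (11→6→5→4→0→7→1, push 11): res(0,7)=10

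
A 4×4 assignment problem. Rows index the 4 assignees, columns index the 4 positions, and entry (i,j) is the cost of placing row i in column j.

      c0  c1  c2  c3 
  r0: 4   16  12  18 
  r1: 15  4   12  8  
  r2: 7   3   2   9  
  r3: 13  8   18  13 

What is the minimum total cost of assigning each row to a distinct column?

Minimum assignment cost: 22

optimal assignment: row0→col0 (cost 4), row1→col3 (cost 8), row2→col2 (cost 2), row3→col1 (cost 8)
total = 4 + 8 + 2 + 8 = 22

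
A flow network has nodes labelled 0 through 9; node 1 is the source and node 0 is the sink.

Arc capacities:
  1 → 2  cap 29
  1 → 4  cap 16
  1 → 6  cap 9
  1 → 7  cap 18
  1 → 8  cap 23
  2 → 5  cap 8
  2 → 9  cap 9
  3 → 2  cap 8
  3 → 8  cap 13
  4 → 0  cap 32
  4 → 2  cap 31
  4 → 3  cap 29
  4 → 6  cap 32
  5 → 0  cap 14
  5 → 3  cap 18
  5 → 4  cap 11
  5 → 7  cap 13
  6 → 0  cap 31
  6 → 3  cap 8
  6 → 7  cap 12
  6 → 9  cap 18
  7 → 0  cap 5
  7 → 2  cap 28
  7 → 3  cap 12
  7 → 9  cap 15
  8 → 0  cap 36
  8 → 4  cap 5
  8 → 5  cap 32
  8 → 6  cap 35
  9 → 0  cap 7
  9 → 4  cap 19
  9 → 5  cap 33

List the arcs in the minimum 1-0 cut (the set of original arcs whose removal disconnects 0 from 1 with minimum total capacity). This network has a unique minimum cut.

augment #1: 1→4→0 push 16
augment #2: 1→6→0 push 9
augment #3: 1→7→0 push 5
augment #4: 1→8→0 push 23
augment #5: 1→2→5→0 push 8
augment #6: 1→2→9→0 push 7
augment #7: 1→2→9→4→0 push 2
augment #8: 1→7→3→8→0 push 12
augment #9: 1→7→9→4→0 push 1
max flow = 83; residual-reachable set from 1 gives S-side
cut edges (S→T): {(1,4), (1,6), (1,7), (1,8), (2,5), (2,9)} total cap 83

Min-cut arcs: {(1,4), (1,6), (1,7), (1,8), (2,5), (2,9)} (total capacity 83)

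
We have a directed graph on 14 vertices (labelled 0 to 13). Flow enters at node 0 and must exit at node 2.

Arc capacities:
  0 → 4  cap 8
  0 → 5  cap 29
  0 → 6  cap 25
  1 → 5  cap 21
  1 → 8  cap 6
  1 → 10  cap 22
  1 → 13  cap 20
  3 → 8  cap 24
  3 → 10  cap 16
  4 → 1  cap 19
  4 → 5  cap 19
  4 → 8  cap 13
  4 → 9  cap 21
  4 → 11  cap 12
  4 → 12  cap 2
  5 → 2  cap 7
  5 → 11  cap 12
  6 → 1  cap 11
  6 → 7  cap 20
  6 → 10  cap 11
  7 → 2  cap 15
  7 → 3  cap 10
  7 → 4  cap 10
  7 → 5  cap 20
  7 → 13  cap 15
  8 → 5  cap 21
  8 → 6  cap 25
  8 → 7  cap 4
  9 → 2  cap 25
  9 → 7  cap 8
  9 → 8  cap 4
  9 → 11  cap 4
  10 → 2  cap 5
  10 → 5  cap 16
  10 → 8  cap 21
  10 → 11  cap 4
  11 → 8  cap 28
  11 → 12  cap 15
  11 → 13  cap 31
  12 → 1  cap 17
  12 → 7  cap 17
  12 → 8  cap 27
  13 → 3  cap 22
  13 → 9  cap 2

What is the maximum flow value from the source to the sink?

Maximum flow value: 47

augment #1: 0→5→2 bottleneck 7, total now 7
augment #2: 0→4→9→2 bottleneck 8, total now 15
augment #3: 0→6→7→2 bottleneck 15, total now 30
augment #4: 0→6→10→2 bottleneck 5, total now 35
augment #5: 0→5→11→13→9→2 bottleneck 2, total now 37
augment #6: 0→6→7→4→9→2 bottleneck 5, total now 42
augment #7: 0→5→11→8→7→4→9→2 bottleneck 4, total now 46
augment #8: 0→5→11→12→7→4→9→2 bottleneck 1, total now 47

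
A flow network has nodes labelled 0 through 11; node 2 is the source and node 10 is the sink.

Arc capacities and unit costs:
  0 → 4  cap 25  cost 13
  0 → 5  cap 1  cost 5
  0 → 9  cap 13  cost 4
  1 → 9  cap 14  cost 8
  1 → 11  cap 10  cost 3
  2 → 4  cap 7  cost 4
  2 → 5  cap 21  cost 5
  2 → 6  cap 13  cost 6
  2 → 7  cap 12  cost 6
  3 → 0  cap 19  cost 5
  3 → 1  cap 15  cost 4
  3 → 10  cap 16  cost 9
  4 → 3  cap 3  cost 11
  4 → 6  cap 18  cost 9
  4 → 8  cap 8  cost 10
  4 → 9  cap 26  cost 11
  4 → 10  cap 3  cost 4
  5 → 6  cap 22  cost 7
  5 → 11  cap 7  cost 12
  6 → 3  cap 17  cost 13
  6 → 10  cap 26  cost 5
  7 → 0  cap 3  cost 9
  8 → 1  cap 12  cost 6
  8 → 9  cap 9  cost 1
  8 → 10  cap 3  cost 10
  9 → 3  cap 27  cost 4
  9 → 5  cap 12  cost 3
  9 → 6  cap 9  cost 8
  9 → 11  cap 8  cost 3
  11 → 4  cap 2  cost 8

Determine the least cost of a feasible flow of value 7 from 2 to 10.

Minimum cost for 7 units: 68

shortest-cost path #1: 2→4→10 push 3 @ unit cost 8 (adds 24)
shortest-cost path #2: 2→6→10 push 4 @ unit cost 11 (adds 44)
total cost = 68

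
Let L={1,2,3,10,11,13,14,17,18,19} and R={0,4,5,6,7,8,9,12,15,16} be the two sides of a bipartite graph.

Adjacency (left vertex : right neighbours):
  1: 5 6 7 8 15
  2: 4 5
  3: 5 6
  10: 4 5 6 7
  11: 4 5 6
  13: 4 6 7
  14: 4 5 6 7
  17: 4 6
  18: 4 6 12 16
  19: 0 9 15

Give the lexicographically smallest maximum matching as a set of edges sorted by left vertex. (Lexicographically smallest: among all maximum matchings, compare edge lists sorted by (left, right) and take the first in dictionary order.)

|M| = 7 (so the lex-smallest maximum matching has 7 edges)
process left vertices in ascending order; for each, take the smallest-labelled available neighbour that still permits 7 edges overall, or leave it unmatched if none does
lex-smallest matching: {1-8, 2-4, 3-5, 10-6, 13-7, 18-12, 19-0}

Lex-smallest maximum matching: {(1,8), (2,4), (3,5), (10,6), (13,7), (18,12), (19,0)}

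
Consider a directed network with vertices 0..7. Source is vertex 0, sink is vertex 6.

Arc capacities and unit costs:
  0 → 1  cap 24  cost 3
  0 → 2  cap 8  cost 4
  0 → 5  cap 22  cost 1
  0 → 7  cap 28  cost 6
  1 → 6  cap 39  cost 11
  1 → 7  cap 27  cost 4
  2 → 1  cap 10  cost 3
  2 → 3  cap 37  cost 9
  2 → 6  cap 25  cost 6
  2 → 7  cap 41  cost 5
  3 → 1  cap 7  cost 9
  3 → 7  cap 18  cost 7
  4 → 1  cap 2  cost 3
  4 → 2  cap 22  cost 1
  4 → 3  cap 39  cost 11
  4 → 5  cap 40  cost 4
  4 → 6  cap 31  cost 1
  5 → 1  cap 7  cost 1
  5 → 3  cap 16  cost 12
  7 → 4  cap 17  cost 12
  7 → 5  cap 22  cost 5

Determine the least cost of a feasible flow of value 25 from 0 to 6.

Minimum cost for 25 units: 311

shortest-cost path #1: 0→2→6 push 8 @ unit cost 10 (adds 80)
shortest-cost path #2: 0→5→1→6 push 7 @ unit cost 13 (adds 91)
shortest-cost path #3: 0→1→6 push 10 @ unit cost 14 (adds 140)
total cost = 311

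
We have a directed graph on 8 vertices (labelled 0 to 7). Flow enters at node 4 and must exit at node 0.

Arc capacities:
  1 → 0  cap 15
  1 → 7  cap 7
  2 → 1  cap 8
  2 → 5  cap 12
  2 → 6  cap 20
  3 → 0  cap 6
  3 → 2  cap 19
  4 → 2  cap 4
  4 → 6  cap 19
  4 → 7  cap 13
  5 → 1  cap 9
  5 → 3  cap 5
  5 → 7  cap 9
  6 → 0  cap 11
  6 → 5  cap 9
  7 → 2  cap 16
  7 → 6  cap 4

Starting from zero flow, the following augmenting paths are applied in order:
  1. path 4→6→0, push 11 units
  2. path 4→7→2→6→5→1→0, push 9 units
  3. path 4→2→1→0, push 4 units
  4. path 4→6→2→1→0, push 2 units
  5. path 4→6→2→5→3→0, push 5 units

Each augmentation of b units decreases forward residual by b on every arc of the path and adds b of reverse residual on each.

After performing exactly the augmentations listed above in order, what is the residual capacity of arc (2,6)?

after path 1 (4→6→0, push 11): res(2,6)=20
after path 2 (4→7→2→6→5→1→0, push 9): res(2,6)=11
after path 3 (4→2→1→0, push 4): res(2,6)=11
after path 4 (4→6→2→1→0, push 2): res(2,6)=13
after path 5 (4→6→2→5→3→0, push 5): res(2,6)=18

Residual capacity of (2,6): 18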